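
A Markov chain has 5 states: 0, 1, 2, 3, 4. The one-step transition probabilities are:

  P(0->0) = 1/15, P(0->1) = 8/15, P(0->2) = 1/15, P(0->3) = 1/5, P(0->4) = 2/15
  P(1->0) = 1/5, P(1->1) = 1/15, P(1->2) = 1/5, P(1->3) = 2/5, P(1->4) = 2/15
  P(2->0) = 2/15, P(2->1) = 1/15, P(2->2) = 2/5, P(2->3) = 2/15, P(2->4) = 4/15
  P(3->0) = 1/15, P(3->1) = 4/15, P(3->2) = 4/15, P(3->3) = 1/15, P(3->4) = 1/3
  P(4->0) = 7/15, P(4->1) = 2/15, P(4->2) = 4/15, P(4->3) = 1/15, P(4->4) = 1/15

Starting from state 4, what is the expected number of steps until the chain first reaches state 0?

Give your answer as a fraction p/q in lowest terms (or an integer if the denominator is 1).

Answer: 14885/4223

Derivation:
Let h_i = expected steps to first reach 0 from state i.
Boundary: h_0 = 0.
First-step equations for the other states:
  h_1 = 1 + 1/5*h_0 + 1/15*h_1 + 1/5*h_2 + 2/5*h_3 + 2/15*h_4
  h_2 = 1 + 2/15*h_0 + 1/15*h_1 + 2/5*h_2 + 2/15*h_3 + 4/15*h_4
  h_3 = 1 + 1/15*h_0 + 4/15*h_1 + 4/15*h_2 + 1/15*h_3 + 1/3*h_4
  h_4 = 1 + 7/15*h_0 + 2/15*h_1 + 4/15*h_2 + 1/15*h_3 + 1/15*h_4

Substituting h_0 = 0 and rearranging gives the linear system (I - Q) h = 1:
  [14/15, -1/5, -2/5, -2/15] . (h_1, h_2, h_3, h_4) = 1
  [-1/15, 3/5, -2/15, -4/15] . (h_1, h_2, h_3, h_4) = 1
  [-4/15, -4/15, 14/15, -1/3] . (h_1, h_2, h_3, h_4) = 1
  [-2/15, -4/15, -1/15, 14/15] . (h_1, h_2, h_3, h_4) = 1

Solving yields:
  h_1 = 20330/4223
  h_2 = 505/103
  h_3 = 21565/4223
  h_4 = 14885/4223

Starting state is 4, so the expected hitting time is h_4 = 14885/4223.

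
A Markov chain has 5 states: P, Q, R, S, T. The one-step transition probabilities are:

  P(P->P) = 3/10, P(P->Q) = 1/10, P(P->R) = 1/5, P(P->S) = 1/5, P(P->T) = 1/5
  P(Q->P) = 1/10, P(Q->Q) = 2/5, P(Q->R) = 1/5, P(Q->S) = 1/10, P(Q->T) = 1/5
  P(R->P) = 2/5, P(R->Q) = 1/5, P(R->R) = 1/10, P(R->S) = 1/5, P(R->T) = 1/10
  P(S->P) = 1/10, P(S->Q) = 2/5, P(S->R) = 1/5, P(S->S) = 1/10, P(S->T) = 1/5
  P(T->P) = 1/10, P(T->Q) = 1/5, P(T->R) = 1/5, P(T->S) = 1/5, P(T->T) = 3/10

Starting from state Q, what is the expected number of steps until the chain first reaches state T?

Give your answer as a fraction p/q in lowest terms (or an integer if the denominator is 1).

Let h_i = expected steps to first reach T from state i.
Boundary: h_T = 0.
First-step equations for the other states:
  h_P = 1 + 3/10*h_P + 1/10*h_Q + 1/5*h_R + 1/5*h_S + 1/5*h_T
  h_Q = 1 + 1/10*h_P + 2/5*h_Q + 1/5*h_R + 1/10*h_S + 1/5*h_T
  h_R = 1 + 2/5*h_P + 1/5*h_Q + 1/10*h_R + 1/5*h_S + 1/10*h_T
  h_S = 1 + 1/10*h_P + 2/5*h_Q + 1/5*h_R + 1/10*h_S + 1/5*h_T

Substituting h_T = 0 and rearranging gives the linear system (I - Q) h = 1:
  [7/10, -1/10, -1/5, -1/5] . (h_P, h_Q, h_R, h_S) = 1
  [-1/10, 3/5, -1/5, -1/10] . (h_P, h_Q, h_R, h_S) = 1
  [-2/5, -1/5, 9/10, -1/5] . (h_P, h_Q, h_R, h_S) = 1
  [-1/10, -2/5, -1/5, 9/10] . (h_P, h_Q, h_R, h_S) = 1

Solving yields:
  h_P = 11/2
  h_Q = 11/2
  h_R = 6
  h_S = 11/2

Starting state is Q, so the expected hitting time is h_Q = 11/2.

Answer: 11/2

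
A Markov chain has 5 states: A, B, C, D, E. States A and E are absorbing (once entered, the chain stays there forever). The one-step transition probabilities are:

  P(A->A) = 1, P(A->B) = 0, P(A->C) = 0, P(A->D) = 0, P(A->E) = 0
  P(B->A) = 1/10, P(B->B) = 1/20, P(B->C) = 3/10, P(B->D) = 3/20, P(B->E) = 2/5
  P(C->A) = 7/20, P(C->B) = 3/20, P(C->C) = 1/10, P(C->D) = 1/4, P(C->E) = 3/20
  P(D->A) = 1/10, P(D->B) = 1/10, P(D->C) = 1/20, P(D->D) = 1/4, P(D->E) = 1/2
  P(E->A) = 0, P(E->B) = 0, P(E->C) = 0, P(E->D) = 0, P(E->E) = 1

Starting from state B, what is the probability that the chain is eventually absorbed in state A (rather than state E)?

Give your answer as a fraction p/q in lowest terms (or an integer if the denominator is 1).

Answer: 1349/4588

Derivation:
Let a_i = P(absorbed in A | start in state i).
Boundary conditions: a_A = 1, a_E = 0.
For each transient state i, a_i = sum_j P(i->j) * a_j:
  a_B = 1/10*a_A + 1/20*a_B + 3/10*a_C + 3/20*a_D + 2/5*a_E
  a_C = 7/20*a_A + 3/20*a_B + 1/10*a_C + 1/4*a_D + 3/20*a_E
  a_D = 1/10*a_A + 1/10*a_B + 1/20*a_C + 1/4*a_D + 1/2*a_E

Substituting a_A = 1 and a_E = 0, rearrange to (I - Q) a = r where r[i] = P(i -> A):
  [19/20, -3/10, -3/20] . (a_B, a_C, a_D) = 1/10
  [-3/20, 9/10, -1/4] . (a_B, a_C, a_D) = 7/20
  [-1/10, -1/20, 3/4] . (a_B, a_C, a_D) = 1/10

Solving yields:
  a_B = 1349/4588
  a_C = 2271/4588
  a_D = 943/4588

Starting state is B, so the absorption probability is a_B = 1349/4588.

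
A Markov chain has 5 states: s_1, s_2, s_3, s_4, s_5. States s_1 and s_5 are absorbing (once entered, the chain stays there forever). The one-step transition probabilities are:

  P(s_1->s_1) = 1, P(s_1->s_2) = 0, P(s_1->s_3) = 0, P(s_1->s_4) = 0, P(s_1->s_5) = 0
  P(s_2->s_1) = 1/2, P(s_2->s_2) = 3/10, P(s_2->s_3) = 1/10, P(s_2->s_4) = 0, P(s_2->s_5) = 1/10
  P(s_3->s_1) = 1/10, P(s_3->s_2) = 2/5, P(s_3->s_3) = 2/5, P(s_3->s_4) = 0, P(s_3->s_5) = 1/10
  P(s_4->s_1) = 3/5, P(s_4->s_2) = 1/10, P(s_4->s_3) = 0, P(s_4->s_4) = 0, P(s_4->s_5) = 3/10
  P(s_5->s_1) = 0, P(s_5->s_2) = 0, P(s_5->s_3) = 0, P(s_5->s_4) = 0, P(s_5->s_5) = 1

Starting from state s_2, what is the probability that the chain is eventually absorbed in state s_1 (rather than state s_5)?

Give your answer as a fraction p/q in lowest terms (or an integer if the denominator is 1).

Answer: 31/38

Derivation:
Let a_i = P(absorbed in s_1 | start in state i).
Boundary conditions: a_s_1 = 1, a_s_5 = 0.
For each transient state i, a_i = sum_j P(i->j) * a_j:
  a_s_2 = 1/2*a_s_1 + 3/10*a_s_2 + 1/10*a_s_3 + 0*a_s_4 + 1/10*a_s_5
  a_s_3 = 1/10*a_s_1 + 2/5*a_s_2 + 2/5*a_s_3 + 0*a_s_4 + 1/10*a_s_5
  a_s_4 = 3/5*a_s_1 + 1/10*a_s_2 + 0*a_s_3 + 0*a_s_4 + 3/10*a_s_5

Substituting a_s_1 = 1 and a_s_5 = 0, rearrange to (I - Q) a = r where r[i] = P(i -> s_1):
  [7/10, -1/10, 0] . (a_s_2, a_s_3, a_s_4) = 1/2
  [-2/5, 3/5, 0] . (a_s_2, a_s_3, a_s_4) = 1/10
  [-1/10, 0, 1] . (a_s_2, a_s_3, a_s_4) = 3/5

Solving yields:
  a_s_2 = 31/38
  a_s_3 = 27/38
  a_s_4 = 259/380

Starting state is s_2, so the absorption probability is a_s_2 = 31/38.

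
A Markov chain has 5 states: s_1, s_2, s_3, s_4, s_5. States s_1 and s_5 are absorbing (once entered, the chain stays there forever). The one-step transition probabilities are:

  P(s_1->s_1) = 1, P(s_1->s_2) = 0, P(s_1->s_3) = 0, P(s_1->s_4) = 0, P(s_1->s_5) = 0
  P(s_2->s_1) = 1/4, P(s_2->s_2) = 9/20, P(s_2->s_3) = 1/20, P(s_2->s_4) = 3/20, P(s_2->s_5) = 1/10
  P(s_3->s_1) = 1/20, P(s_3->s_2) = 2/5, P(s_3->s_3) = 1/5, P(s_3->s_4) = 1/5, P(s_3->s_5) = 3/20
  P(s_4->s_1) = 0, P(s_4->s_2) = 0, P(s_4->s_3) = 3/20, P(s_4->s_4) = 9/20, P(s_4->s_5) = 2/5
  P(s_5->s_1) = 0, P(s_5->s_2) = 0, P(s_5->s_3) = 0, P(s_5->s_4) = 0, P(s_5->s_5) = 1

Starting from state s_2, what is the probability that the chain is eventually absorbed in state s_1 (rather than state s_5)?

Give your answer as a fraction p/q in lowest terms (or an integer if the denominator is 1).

Let a_i = P(absorbed in s_1 | start in state i).
Boundary conditions: a_s_1 = 1, a_s_5 = 0.
For each transient state i, a_i = sum_j P(i->j) * a_j:
  a_s_2 = 1/4*a_s_1 + 9/20*a_s_2 + 1/20*a_s_3 + 3/20*a_s_4 + 1/10*a_s_5
  a_s_3 = 1/20*a_s_1 + 2/5*a_s_2 + 1/5*a_s_3 + 1/5*a_s_4 + 3/20*a_s_5
  a_s_4 = 0*a_s_1 + 0*a_s_2 + 3/20*a_s_3 + 9/20*a_s_4 + 2/5*a_s_5

Substituting a_s_1 = 1 and a_s_5 = 0, rearrange to (I - Q) a = r where r[i] = P(i -> s_1):
  [11/20, -1/20, -3/20] . (a_s_2, a_s_3, a_s_4) = 1/4
  [-2/5, 4/5, -1/5] . (a_s_2, a_s_3, a_s_4) = 1/20
  [0, -3/20, 11/20] . (a_s_2, a_s_3, a_s_4) = 0

Solving yields:
  a_s_2 = 70/137
  a_s_3 = 187/548
  a_s_4 = 51/548

Starting state is s_2, so the absorption probability is a_s_2 = 70/137.

Answer: 70/137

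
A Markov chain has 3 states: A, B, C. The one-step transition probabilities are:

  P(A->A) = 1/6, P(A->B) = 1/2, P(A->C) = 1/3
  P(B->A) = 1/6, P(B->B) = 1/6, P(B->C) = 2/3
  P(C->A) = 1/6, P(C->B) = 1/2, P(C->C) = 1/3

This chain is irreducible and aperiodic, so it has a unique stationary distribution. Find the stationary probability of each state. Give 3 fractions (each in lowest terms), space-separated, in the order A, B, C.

Answer: 1/6 3/8 11/24

Derivation:
The stationary distribution satisfies pi = pi * P, i.e.:
  pi_A = 1/6*pi_A + 1/6*pi_B + 1/6*pi_C
  pi_B = 1/2*pi_A + 1/6*pi_B + 1/2*pi_C
  pi_C = 1/3*pi_A + 2/3*pi_B + 1/3*pi_C
with normalization: pi_A + pi_B + pi_C = 1.

Using the first 2 balance equations plus normalization, the linear system A*pi = b is:
  [-5/6, 1/6, 1/6] . pi = 0
  [1/2, -5/6, 1/2] . pi = 0
  [1, 1, 1] . pi = 1

Solving yields:
  pi_A = 1/6
  pi_B = 3/8
  pi_C = 11/24

Verification (pi * P):
  1/6*1/6 + 3/8*1/6 + 11/24*1/6 = 1/6 = pi_A  (ok)
  1/6*1/2 + 3/8*1/6 + 11/24*1/2 = 3/8 = pi_B  (ok)
  1/6*1/3 + 3/8*2/3 + 11/24*1/3 = 11/24 = pi_C  (ok)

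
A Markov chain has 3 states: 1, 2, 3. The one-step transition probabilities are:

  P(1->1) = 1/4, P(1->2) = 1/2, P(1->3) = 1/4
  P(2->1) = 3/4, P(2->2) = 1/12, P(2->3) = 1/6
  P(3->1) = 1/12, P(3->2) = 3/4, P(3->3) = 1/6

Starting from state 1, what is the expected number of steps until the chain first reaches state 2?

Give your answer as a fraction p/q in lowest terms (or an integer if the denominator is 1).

Let h_i = expected steps to first reach 2 from state i.
Boundary: h_2 = 0.
First-step equations for the other states:
  h_1 = 1 + 1/4*h_1 + 1/2*h_2 + 1/4*h_3
  h_3 = 1 + 1/12*h_1 + 3/4*h_2 + 1/6*h_3

Substituting h_2 = 0 and rearranging gives the linear system (I - Q) h = 1:
  [3/4, -1/4] . (h_1, h_3) = 1
  [-1/12, 5/6] . (h_1, h_3) = 1

Solving yields:
  h_1 = 52/29
  h_3 = 40/29

Starting state is 1, so the expected hitting time is h_1 = 52/29.

Answer: 52/29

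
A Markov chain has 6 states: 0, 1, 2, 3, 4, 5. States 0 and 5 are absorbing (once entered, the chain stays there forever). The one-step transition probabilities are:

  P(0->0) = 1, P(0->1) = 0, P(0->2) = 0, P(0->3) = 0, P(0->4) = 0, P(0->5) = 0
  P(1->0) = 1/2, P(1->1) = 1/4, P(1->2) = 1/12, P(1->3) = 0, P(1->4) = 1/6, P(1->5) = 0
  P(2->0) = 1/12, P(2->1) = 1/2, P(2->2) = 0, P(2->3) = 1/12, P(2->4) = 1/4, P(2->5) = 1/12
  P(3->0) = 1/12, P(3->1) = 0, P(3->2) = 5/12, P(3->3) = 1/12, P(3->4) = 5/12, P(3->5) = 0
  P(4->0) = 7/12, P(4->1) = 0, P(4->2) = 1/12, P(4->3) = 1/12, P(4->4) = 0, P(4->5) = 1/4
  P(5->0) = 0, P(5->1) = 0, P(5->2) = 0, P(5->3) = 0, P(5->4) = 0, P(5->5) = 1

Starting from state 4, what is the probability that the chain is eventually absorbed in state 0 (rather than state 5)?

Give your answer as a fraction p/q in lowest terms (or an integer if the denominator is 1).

Answer: 62/87

Derivation:
Let a_i = P(absorbed in 0 | start in state i).
Boundary conditions: a_0 = 1, a_5 = 0.
For each transient state i, a_i = sum_j P(i->j) * a_j:
  a_1 = 1/2*a_0 + 1/4*a_1 + 1/12*a_2 + 0*a_3 + 1/6*a_4 + 0*a_5
  a_2 = 1/12*a_0 + 1/2*a_1 + 0*a_2 + 1/12*a_3 + 1/4*a_4 + 1/12*a_5
  a_3 = 1/12*a_0 + 0*a_1 + 5/12*a_2 + 1/12*a_3 + 5/12*a_4 + 0*a_5
  a_4 = 7/12*a_0 + 0*a_1 + 1/12*a_2 + 1/12*a_3 + 0*a_4 + 1/4*a_5

Substituting a_0 = 1 and a_5 = 0, rearrange to (I - Q) a = r where r[i] = P(i -> 0):
  [3/4, -1/12, 0, -1/6] . (a_1, a_2, a_3, a_4) = 1/2
  [-1/2, 1, -1/12, -1/4] . (a_1, a_2, a_3, a_4) = 1/12
  [0, -5/12, 11/12, -5/12] . (a_1, a_2, a_3, a_4) = 1/12
  [0, -1/12, -1/12, 1] . (a_1, a_2, a_3, a_4) = 7/12

Solving yields:
  a_1 = 238/261
  a_2 = 68/87
  a_3 = 67/87
  a_4 = 62/87

Starting state is 4, so the absorption probability is a_4 = 62/87.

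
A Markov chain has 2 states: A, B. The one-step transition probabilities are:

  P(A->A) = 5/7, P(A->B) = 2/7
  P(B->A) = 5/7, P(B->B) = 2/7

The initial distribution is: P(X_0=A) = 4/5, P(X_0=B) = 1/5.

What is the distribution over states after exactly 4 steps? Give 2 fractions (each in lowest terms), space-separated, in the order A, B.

Answer: 5/7 2/7

Derivation:
Propagating the distribution step by step (d_{t+1} = d_t * P):
d_0 = (A=4/5, B=1/5)
  d_1[A] = 4/5*5/7 + 1/5*5/7 = 5/7
  d_1[B] = 4/5*2/7 + 1/5*2/7 = 2/7
d_1 = (A=5/7, B=2/7)
  d_2[A] = 5/7*5/7 + 2/7*5/7 = 5/7
  d_2[B] = 5/7*2/7 + 2/7*2/7 = 2/7
d_2 = (A=5/7, B=2/7)
  d_3[A] = 5/7*5/7 + 2/7*5/7 = 5/7
  d_3[B] = 5/7*2/7 + 2/7*2/7 = 2/7
d_3 = (A=5/7, B=2/7)
  d_4[A] = 5/7*5/7 + 2/7*5/7 = 5/7
  d_4[B] = 5/7*2/7 + 2/7*2/7 = 2/7
d_4 = (A=5/7, B=2/7)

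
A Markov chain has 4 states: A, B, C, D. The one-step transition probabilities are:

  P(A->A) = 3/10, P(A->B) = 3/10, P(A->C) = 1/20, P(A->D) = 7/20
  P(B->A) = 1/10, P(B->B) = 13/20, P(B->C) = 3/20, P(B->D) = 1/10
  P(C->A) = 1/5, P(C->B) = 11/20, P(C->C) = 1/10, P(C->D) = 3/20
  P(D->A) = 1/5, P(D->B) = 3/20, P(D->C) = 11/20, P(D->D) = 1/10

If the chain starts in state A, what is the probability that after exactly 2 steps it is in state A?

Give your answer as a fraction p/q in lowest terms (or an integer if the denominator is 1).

Computing P^2 by repeated multiplication:
P^1 =
  A: [3/10, 3/10, 1/20, 7/20]
  B: [1/10, 13/20, 3/20, 1/10]
  C: [1/5, 11/20, 1/10, 3/20]
  D: [1/5, 3/20, 11/20, 1/10]
P^2 =
  A: [1/5, 73/200, 103/400, 71/400]
  B: [29/200, 11/20, 69/400, 53/400]
  C: [33/200, 99/200, 37/200, 31/200]
  D: [41/200, 19/40, 57/400, 71/400]

(P^2)[A -> A] = 1/5

Answer: 1/5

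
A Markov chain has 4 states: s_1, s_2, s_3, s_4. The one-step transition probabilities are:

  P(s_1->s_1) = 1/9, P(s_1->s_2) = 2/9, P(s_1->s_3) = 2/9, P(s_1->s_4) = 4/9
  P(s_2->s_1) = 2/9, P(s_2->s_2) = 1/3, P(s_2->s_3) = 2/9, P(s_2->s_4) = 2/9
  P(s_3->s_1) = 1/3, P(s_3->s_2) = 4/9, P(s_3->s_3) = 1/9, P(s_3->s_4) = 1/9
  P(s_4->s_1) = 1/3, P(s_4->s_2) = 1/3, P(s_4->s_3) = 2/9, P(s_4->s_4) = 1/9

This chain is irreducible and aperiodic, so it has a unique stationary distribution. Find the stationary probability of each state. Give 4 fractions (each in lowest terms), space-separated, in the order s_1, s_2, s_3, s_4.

Answer: 17/70 23/70 1/5 8/35

Derivation:
The stationary distribution satisfies pi = pi * P, i.e.:
  pi_s_1 = 1/9*pi_s_1 + 2/9*pi_s_2 + 1/3*pi_s_3 + 1/3*pi_s_4
  pi_s_2 = 2/9*pi_s_1 + 1/3*pi_s_2 + 4/9*pi_s_3 + 1/3*pi_s_4
  pi_s_3 = 2/9*pi_s_1 + 2/9*pi_s_2 + 1/9*pi_s_3 + 2/9*pi_s_4
  pi_s_4 = 4/9*pi_s_1 + 2/9*pi_s_2 + 1/9*pi_s_3 + 1/9*pi_s_4
with normalization: pi_s_1 + pi_s_2 + pi_s_3 + pi_s_4 = 1.

Using the first 3 balance equations plus normalization, the linear system A*pi = b is:
  [-8/9, 2/9, 1/3, 1/3] . pi = 0
  [2/9, -2/3, 4/9, 1/3] . pi = 0
  [2/9, 2/9, -8/9, 2/9] . pi = 0
  [1, 1, 1, 1] . pi = 1

Solving yields:
  pi_s_1 = 17/70
  pi_s_2 = 23/70
  pi_s_3 = 1/5
  pi_s_4 = 8/35

Verification (pi * P):
  17/70*1/9 + 23/70*2/9 + 1/5*1/3 + 8/35*1/3 = 17/70 = pi_s_1  (ok)
  17/70*2/9 + 23/70*1/3 + 1/5*4/9 + 8/35*1/3 = 23/70 = pi_s_2  (ok)
  17/70*2/9 + 23/70*2/9 + 1/5*1/9 + 8/35*2/9 = 1/5 = pi_s_3  (ok)
  17/70*4/9 + 23/70*2/9 + 1/5*1/9 + 8/35*1/9 = 8/35 = pi_s_4  (ok)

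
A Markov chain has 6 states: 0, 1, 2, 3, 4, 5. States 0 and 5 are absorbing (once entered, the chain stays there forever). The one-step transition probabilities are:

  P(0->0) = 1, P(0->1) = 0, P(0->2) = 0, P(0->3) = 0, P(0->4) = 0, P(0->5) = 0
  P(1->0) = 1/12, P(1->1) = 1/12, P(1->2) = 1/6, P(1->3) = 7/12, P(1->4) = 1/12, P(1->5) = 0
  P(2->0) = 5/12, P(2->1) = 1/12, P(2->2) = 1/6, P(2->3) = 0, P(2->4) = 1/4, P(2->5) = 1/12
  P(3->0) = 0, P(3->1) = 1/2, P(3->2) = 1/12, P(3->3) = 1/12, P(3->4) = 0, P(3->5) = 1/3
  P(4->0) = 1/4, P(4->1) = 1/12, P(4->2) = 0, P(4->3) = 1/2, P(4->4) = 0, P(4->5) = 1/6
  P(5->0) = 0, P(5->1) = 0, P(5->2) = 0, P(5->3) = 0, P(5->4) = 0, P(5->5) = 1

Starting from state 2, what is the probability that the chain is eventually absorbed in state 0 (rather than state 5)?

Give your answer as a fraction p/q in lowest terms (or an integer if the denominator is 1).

Let a_i = P(absorbed in 0 | start in state i).
Boundary conditions: a_0 = 1, a_5 = 0.
For each transient state i, a_i = sum_j P(i->j) * a_j:
  a_1 = 1/12*a_0 + 1/12*a_1 + 1/6*a_2 + 7/12*a_3 + 1/12*a_4 + 0*a_5
  a_2 = 5/12*a_0 + 1/12*a_1 + 1/6*a_2 + 0*a_3 + 1/4*a_4 + 1/12*a_5
  a_3 = 0*a_0 + 1/2*a_1 + 1/12*a_2 + 1/12*a_3 + 0*a_4 + 1/3*a_5
  a_4 = 1/4*a_0 + 1/12*a_1 + 0*a_2 + 1/2*a_3 + 0*a_4 + 1/6*a_5

Substituting a_0 = 1 and a_5 = 0, rearrange to (I - Q) a = r where r[i] = P(i -> 0):
  [11/12, -1/6, -7/12, -1/12] . (a_1, a_2, a_3, a_4) = 1/12
  [-1/12, 5/6, 0, -1/4] . (a_1, a_2, a_3, a_4) = 5/12
  [-1/2, -1/12, 11/12, 0] . (a_1, a_2, a_3, a_4) = 0
  [-1/12, 0, -1/2, 1] . (a_1, a_2, a_3, a_4) = 1/4

Solving yields:
  a_1 = 3663/8155
  a_2 = 5522/8155
  a_3 = 500/1631
  a_4 = 3594/8155

Starting state is 2, so the absorption probability is a_2 = 5522/8155.

Answer: 5522/8155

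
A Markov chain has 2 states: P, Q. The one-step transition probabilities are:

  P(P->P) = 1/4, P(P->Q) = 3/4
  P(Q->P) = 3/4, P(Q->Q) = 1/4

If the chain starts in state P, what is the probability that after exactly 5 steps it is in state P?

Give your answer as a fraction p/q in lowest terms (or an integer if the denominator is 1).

Computing P^5 by repeated multiplication:
P^1 =
  P: [1/4, 3/4]
  Q: [3/4, 1/4]
P^2 =
  P: [5/8, 3/8]
  Q: [3/8, 5/8]
P^3 =
  P: [7/16, 9/16]
  Q: [9/16, 7/16]
P^4 =
  P: [17/32, 15/32]
  Q: [15/32, 17/32]
P^5 =
  P: [31/64, 33/64]
  Q: [33/64, 31/64]

(P^5)[P -> P] = 31/64

Answer: 31/64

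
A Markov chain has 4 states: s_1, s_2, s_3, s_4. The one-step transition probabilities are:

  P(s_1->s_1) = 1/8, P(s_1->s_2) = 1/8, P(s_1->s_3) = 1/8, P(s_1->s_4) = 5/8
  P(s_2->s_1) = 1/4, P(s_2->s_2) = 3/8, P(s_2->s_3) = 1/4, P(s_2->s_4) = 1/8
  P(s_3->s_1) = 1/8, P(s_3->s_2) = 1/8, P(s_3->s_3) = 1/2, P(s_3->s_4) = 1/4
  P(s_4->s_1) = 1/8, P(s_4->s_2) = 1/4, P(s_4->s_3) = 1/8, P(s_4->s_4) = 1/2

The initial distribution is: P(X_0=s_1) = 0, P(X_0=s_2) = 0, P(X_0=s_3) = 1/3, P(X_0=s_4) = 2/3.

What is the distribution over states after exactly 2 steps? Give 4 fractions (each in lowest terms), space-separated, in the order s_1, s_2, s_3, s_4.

Answer: 29/192 11/48 47/192 3/8

Derivation:
Propagating the distribution step by step (d_{t+1} = d_t * P):
d_0 = (s_1=0, s_2=0, s_3=1/3, s_4=2/3)
  d_1[s_1] = 0*1/8 + 0*1/4 + 1/3*1/8 + 2/3*1/8 = 1/8
  d_1[s_2] = 0*1/8 + 0*3/8 + 1/3*1/8 + 2/3*1/4 = 5/24
  d_1[s_3] = 0*1/8 + 0*1/4 + 1/3*1/2 + 2/3*1/8 = 1/4
  d_1[s_4] = 0*5/8 + 0*1/8 + 1/3*1/4 + 2/3*1/2 = 5/12
d_1 = (s_1=1/8, s_2=5/24, s_3=1/4, s_4=5/12)
  d_2[s_1] = 1/8*1/8 + 5/24*1/4 + 1/4*1/8 + 5/12*1/8 = 29/192
  d_2[s_2] = 1/8*1/8 + 5/24*3/8 + 1/4*1/8 + 5/12*1/4 = 11/48
  d_2[s_3] = 1/8*1/8 + 5/24*1/4 + 1/4*1/2 + 5/12*1/8 = 47/192
  d_2[s_4] = 1/8*5/8 + 5/24*1/8 + 1/4*1/4 + 5/12*1/2 = 3/8
d_2 = (s_1=29/192, s_2=11/48, s_3=47/192, s_4=3/8)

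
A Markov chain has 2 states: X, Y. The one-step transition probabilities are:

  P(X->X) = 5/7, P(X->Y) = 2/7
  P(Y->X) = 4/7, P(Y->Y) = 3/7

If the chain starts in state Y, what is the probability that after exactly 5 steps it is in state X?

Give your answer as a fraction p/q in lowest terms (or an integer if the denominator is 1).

Computing P^5 by repeated multiplication:
P^1 =
  X: [5/7, 2/7]
  Y: [4/7, 3/7]
P^2 =
  X: [33/49, 16/49]
  Y: [32/49, 17/49]
P^3 =
  X: [229/343, 114/343]
  Y: [228/343, 115/343]
P^4 =
  X: [1601/2401, 800/2401]
  Y: [1600/2401, 801/2401]
P^5 =
  X: [11205/16807, 5602/16807]
  Y: [11204/16807, 5603/16807]

(P^5)[Y -> X] = 11204/16807

Answer: 11204/16807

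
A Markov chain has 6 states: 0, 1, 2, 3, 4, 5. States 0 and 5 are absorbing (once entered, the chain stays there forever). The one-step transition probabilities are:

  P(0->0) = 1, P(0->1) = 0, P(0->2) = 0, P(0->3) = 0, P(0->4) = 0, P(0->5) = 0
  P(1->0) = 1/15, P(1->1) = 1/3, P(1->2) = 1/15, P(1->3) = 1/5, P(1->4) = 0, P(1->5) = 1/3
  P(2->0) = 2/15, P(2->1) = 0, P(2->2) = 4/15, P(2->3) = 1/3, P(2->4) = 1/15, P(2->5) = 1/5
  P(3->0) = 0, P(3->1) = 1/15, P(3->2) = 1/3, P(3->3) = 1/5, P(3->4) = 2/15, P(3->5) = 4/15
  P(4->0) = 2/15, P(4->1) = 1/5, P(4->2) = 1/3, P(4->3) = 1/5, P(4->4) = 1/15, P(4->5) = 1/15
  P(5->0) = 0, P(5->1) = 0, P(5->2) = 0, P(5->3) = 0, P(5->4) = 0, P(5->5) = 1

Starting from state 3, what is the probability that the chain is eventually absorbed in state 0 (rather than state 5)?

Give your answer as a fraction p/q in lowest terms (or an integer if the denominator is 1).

Let a_i = P(absorbed in 0 | start in state i).
Boundary conditions: a_0 = 1, a_5 = 0.
For each transient state i, a_i = sum_j P(i->j) * a_j:
  a_1 = 1/15*a_0 + 1/3*a_1 + 1/15*a_2 + 1/5*a_3 + 0*a_4 + 1/3*a_5
  a_2 = 2/15*a_0 + 0*a_1 + 4/15*a_2 + 1/3*a_3 + 1/15*a_4 + 1/5*a_5
  a_3 = 0*a_0 + 1/15*a_1 + 1/3*a_2 + 1/5*a_3 + 2/15*a_4 + 4/15*a_5
  a_4 = 2/15*a_0 + 1/5*a_1 + 1/3*a_2 + 1/5*a_3 + 1/15*a_4 + 1/15*a_5

Substituting a_0 = 1 and a_5 = 0, rearrange to (I - Q) a = r where r[i] = P(i -> 0):
  [2/3, -1/15, -1/5, 0] . (a_1, a_2, a_3, a_4) = 1/15
  [0, 11/15, -1/3, -1/15] . (a_1, a_2, a_3, a_4) = 2/15
  [-1/15, -1/3, 4/5, -2/15] . (a_1, a_2, a_3, a_4) = 0
  [-1/5, -1/3, -1/5, 14/15] . (a_1, a_2, a_3, a_4) = 2/15

Solving yields:
  a_1 = 2317/12241
  a_2 = 3693/12241
  a_3 = 2412/12241
  a_4 = 4081/12241

Starting state is 3, so the absorption probability is a_3 = 2412/12241.

Answer: 2412/12241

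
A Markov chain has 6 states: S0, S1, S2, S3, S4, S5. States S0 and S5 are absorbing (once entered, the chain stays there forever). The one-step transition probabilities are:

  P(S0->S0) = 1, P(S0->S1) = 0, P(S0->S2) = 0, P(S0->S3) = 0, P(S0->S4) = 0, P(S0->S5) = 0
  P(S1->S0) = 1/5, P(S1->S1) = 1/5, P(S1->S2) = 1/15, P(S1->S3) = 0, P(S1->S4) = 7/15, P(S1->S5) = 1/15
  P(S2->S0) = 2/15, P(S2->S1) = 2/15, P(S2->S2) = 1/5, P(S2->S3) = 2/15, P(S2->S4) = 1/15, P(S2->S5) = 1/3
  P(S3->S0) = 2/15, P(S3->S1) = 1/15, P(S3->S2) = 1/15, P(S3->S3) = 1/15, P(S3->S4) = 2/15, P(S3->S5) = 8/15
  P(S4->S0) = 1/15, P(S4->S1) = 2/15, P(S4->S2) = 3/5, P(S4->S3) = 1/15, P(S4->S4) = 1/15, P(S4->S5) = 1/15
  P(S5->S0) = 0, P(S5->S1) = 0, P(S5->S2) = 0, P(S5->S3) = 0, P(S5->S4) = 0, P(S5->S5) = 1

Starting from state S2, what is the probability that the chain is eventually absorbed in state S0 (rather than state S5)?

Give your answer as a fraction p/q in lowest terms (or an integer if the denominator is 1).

Answer: 6703/20879

Derivation:
Let a_i = P(absorbed in S0 | start in state i).
Boundary conditions: a_S0 = 1, a_S5 = 0.
For each transient state i, a_i = sum_j P(i->j) * a_j:
  a_S1 = 1/5*a_S0 + 1/5*a_S1 + 1/15*a_S2 + 0*a_S3 + 7/15*a_S4 + 1/15*a_S5
  a_S2 = 2/15*a_S0 + 2/15*a_S1 + 1/5*a_S2 + 2/15*a_S3 + 1/15*a_S4 + 1/3*a_S5
  a_S3 = 2/15*a_S0 + 1/15*a_S1 + 1/15*a_S2 + 1/15*a_S3 + 2/15*a_S4 + 8/15*a_S5
  a_S4 = 1/15*a_S0 + 2/15*a_S1 + 3/5*a_S2 + 1/15*a_S3 + 1/15*a_S4 + 1/15*a_S5

Substituting a_S0 = 1 and a_S5 = 0, rearrange to (I - Q) a = r where r[i] = P(i -> S0):
  [4/5, -1/15, 0, -7/15] . (a_S1, a_S2, a_S3, a_S4) = 1/5
  [-2/15, 4/5, -2/15, -1/15] . (a_S1, a_S2, a_S3, a_S4) = 2/15
  [-1/15, -1/15, 14/15, -2/15] . (a_S1, a_S2, a_S3, a_S4) = 2/15
  [-2/15, -3/5, -1/15, 14/15] . (a_S1, a_S2, a_S3, a_S4) = 1/15

Solving yields:
  a_S1 = 10235/20879
  a_S2 = 6703/20879
  a_S3 = 5284/20879
  a_S4 = 7640/20879

Starting state is S2, so the absorption probability is a_S2 = 6703/20879.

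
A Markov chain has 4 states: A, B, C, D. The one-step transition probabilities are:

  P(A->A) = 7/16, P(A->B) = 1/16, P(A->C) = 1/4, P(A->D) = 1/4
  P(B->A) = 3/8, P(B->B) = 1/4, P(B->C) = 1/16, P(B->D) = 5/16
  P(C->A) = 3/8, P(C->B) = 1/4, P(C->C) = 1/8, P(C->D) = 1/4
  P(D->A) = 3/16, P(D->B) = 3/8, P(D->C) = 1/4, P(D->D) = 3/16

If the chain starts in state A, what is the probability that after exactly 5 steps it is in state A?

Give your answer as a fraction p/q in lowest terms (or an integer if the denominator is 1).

Answer: 367465/1048576

Derivation:
Computing P^5 by repeated multiplication:
P^1 =
  A: [7/16, 1/16, 1/4, 1/4]
  B: [3/8, 1/4, 1/16, 5/16]
  C: [3/8, 1/4, 1/8, 1/4]
  D: [3/16, 3/8, 1/4, 3/16]
P^2 =
  A: [91/256, 51/256, 53/256, 61/256]
  B: [87/256, 7/32, 25/128, 63/256]
  C: [45/128, 27/128, 3/16, 1/4]
  D: [45/128, 61/256, 19/128, 67/256]
P^3 =
  A: [361/1024, 873/4096, 765/4096, 507/2048]
  B: [717/2048, 889/4096, 189/1024, 1017/4096]
  C: [717/2048, 441/2048, 383/2048, 507/2048]
  D: [1425/4096, 111/512, 765/4096, 509/2048]
P^4 =
  A: [11489/32768, 55/256, 12235/65536, 16243/65536]
  B: [22959/65536, 3529/16384, 12205/65536, 127/512]
  C: [2871/8192, 7055/32768, 6103/32768, 4063/16384]
  D: [22947/65536, 14145/65536, 6095/32768, 8127/32768]
P^5 =
  A: [367465/1048576, 7053/32768, 97717/524288, 259981/1048576]
  B: [367407/1048576, 225779/1048576, 97693/524288, 65001/262144]
  C: [91857/262144, 14109/65536, 97701/524288, 130001/524288]
  D: [367401/1048576, 225811/1048576, 195329/1048576, 260035/1048576]

(P^5)[A -> A] = 367465/1048576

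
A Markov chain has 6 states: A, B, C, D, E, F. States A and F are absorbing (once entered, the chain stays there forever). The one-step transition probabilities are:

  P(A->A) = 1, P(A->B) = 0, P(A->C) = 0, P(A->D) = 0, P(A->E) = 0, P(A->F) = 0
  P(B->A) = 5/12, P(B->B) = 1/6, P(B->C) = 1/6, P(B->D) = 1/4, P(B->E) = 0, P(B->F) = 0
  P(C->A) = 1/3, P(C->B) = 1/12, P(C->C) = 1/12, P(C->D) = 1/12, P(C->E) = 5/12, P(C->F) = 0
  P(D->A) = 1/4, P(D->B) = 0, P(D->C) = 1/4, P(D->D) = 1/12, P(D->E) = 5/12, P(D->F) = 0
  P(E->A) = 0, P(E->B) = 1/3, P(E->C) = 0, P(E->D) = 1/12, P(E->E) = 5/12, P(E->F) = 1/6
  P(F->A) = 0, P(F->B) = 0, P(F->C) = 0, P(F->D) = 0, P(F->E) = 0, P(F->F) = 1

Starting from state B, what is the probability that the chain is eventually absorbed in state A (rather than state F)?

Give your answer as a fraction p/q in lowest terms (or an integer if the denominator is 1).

Let a_i = P(absorbed in A | start in state i).
Boundary conditions: a_A = 1, a_F = 0.
For each transient state i, a_i = sum_j P(i->j) * a_j:
  a_B = 5/12*a_A + 1/6*a_B + 1/6*a_C + 1/4*a_D + 0*a_E + 0*a_F
  a_C = 1/3*a_A + 1/12*a_B + 1/12*a_C + 1/12*a_D + 5/12*a_E + 0*a_F
  a_D = 1/4*a_A + 0*a_B + 1/4*a_C + 1/12*a_D + 5/12*a_E + 0*a_F
  a_E = 0*a_A + 1/3*a_B + 0*a_C + 1/12*a_D + 5/12*a_E + 1/6*a_F

Substituting a_A = 1 and a_F = 0, rearrange to (I - Q) a = r where r[i] = P(i -> A):
  [5/6, -1/6, -1/4, 0] . (a_B, a_C, a_D, a_E) = 5/12
  [-1/12, 11/12, -1/12, -5/12] . (a_B, a_C, a_D, a_E) = 1/3
  [0, -1/4, 11/12, -5/12] . (a_B, a_C, a_D, a_E) = 1/4
  [-1/3, 0, -1/12, 7/12] . (a_B, a_C, a_D, a_E) = 0

Solving yields:
  a_B = 1791/2011
  a_C = 1601/2011
  a_D = 1551/2011
  a_E = 1245/2011

Starting state is B, so the absorption probability is a_B = 1791/2011.

Answer: 1791/2011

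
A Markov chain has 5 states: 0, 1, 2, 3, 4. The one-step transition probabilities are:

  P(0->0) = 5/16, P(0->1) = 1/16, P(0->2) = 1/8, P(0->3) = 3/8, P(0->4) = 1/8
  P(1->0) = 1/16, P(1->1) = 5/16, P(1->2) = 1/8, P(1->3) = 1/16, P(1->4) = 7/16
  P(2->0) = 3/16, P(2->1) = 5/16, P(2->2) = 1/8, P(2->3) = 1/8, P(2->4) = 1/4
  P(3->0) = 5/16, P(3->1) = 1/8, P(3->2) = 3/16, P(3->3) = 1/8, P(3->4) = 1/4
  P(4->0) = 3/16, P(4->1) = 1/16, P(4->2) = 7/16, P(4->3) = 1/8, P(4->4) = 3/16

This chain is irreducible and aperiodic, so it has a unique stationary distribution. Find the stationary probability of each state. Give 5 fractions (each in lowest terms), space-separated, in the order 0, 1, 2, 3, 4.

Answer: 12473/58182 1624/9697 12241/58182 4891/29091 6971/29091

Derivation:
The stationary distribution satisfies pi = pi * P, i.e.:
  pi_0 = 5/16*pi_0 + 1/16*pi_1 + 3/16*pi_2 + 5/16*pi_3 + 3/16*pi_4
  pi_1 = 1/16*pi_0 + 5/16*pi_1 + 5/16*pi_2 + 1/8*pi_3 + 1/16*pi_4
  pi_2 = 1/8*pi_0 + 1/8*pi_1 + 1/8*pi_2 + 3/16*pi_3 + 7/16*pi_4
  pi_3 = 3/8*pi_0 + 1/16*pi_1 + 1/8*pi_2 + 1/8*pi_3 + 1/8*pi_4
  pi_4 = 1/8*pi_0 + 7/16*pi_1 + 1/4*pi_2 + 1/4*pi_3 + 3/16*pi_4
with normalization: pi_0 + pi_1 + pi_2 + pi_3 + pi_4 = 1.

Using the first 4 balance equations plus normalization, the linear system A*pi = b is:
  [-11/16, 1/16, 3/16, 5/16, 3/16] . pi = 0
  [1/16, -11/16, 5/16, 1/8, 1/16] . pi = 0
  [1/8, 1/8, -7/8, 3/16, 7/16] . pi = 0
  [3/8, 1/16, 1/8, -7/8, 1/8] . pi = 0
  [1, 1, 1, 1, 1] . pi = 1

Solving yields:
  pi_0 = 12473/58182
  pi_1 = 1624/9697
  pi_2 = 12241/58182
  pi_3 = 4891/29091
  pi_4 = 6971/29091

Verification (pi * P):
  12473/58182*5/16 + 1624/9697*1/16 + 12241/58182*3/16 + 4891/29091*5/16 + 6971/29091*3/16 = 12473/58182 = pi_0  (ok)
  12473/58182*1/16 + 1624/9697*5/16 + 12241/58182*5/16 + 4891/29091*1/8 + 6971/29091*1/16 = 1624/9697 = pi_1  (ok)
  12473/58182*1/8 + 1624/9697*1/8 + 12241/58182*1/8 + 4891/29091*3/16 + 6971/29091*7/16 = 12241/58182 = pi_2  (ok)
  12473/58182*3/8 + 1624/9697*1/16 + 12241/58182*1/8 + 4891/29091*1/8 + 6971/29091*1/8 = 4891/29091 = pi_3  (ok)
  12473/58182*1/8 + 1624/9697*7/16 + 12241/58182*1/4 + 4891/29091*1/4 + 6971/29091*3/16 = 6971/29091 = pi_4  (ok)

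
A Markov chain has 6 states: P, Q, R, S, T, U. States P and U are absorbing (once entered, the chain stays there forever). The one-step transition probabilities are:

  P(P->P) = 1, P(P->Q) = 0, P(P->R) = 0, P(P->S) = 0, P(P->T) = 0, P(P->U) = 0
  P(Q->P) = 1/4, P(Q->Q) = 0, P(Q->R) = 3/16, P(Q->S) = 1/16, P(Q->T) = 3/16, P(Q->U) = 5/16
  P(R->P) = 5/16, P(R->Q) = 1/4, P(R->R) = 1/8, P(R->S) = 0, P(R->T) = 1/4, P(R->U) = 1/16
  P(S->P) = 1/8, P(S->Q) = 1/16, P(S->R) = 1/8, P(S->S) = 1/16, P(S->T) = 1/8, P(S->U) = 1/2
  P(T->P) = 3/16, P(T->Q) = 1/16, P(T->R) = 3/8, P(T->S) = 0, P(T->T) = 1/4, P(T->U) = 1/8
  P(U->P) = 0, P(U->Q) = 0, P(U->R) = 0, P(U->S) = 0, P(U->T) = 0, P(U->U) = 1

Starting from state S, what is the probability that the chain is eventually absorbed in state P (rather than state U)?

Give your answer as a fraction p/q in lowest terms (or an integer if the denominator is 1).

Answer: 578/1677

Derivation:
Let a_i = P(absorbed in P | start in state i).
Boundary conditions: a_P = 1, a_U = 0.
For each transient state i, a_i = sum_j P(i->j) * a_j:
  a_Q = 1/4*a_P + 0*a_Q + 3/16*a_R + 1/16*a_S + 3/16*a_T + 5/16*a_U
  a_R = 5/16*a_P + 1/4*a_Q + 1/8*a_R + 0*a_S + 1/4*a_T + 1/16*a_U
  a_S = 1/8*a_P + 1/16*a_Q + 1/8*a_R + 1/16*a_S + 1/8*a_T + 1/2*a_U
  a_T = 3/16*a_P + 1/16*a_Q + 3/8*a_R + 0*a_S + 1/4*a_T + 1/8*a_U

Substituting a_P = 1 and a_U = 0, rearrange to (I - Q) a = r where r[i] = P(i -> P):
  [1, -3/16, -1/16, -3/16] . (a_Q, a_R, a_S, a_T) = 1/4
  [-1/4, 7/8, 0, -1/4] . (a_Q, a_R, a_S, a_T) = 5/16
  [-1/16, -1/8, 15/16, -1/8] . (a_Q, a_R, a_S, a_T) = 1/8
  [-1/16, -3/8, 0, 3/4] . (a_Q, a_R, a_S, a_T) = 3/16

Solving yields:
  a_Q = 872/1677
  a_R = 1597/2322
  a_S = 578/1677
  a_T = 19235/30186

Starting state is S, so the absorption probability is a_S = 578/1677.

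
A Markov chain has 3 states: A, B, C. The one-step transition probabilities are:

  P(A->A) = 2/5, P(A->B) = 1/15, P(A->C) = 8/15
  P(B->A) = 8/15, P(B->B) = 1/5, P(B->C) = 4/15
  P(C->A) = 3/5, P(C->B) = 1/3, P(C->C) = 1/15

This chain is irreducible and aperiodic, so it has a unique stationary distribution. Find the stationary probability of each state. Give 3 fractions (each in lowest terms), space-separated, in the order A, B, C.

The stationary distribution satisfies pi = pi * P, i.e.:
  pi_A = 2/5*pi_A + 8/15*pi_B + 3/5*pi_C
  pi_B = 1/15*pi_A + 1/5*pi_B + 1/3*pi_C
  pi_C = 8/15*pi_A + 4/15*pi_B + 1/15*pi_C
with normalization: pi_A + pi_B + pi_C = 1.

Using the first 2 balance equations plus normalization, the linear system A*pi = b is:
  [-3/5, 8/15, 3/5] . pi = 0
  [1/15, -4/5, 1/3] . pi = 0
  [1, 1, 1] . pi = 1

Solving yields:
  pi_A = 74/151
  pi_B = 27/151
  pi_C = 50/151

Verification (pi * P):
  74/151*2/5 + 27/151*8/15 + 50/151*3/5 = 74/151 = pi_A  (ok)
  74/151*1/15 + 27/151*1/5 + 50/151*1/3 = 27/151 = pi_B  (ok)
  74/151*8/15 + 27/151*4/15 + 50/151*1/15 = 50/151 = pi_C  (ok)

Answer: 74/151 27/151 50/151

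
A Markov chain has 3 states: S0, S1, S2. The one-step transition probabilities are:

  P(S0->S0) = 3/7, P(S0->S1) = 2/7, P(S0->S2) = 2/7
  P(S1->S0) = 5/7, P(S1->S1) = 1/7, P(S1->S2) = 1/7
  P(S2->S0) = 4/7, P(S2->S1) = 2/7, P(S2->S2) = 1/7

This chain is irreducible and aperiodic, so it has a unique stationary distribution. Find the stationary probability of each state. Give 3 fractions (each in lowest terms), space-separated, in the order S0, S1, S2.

Answer: 17/32 1/4 7/32

Derivation:
The stationary distribution satisfies pi = pi * P, i.e.:
  pi_S0 = 3/7*pi_S0 + 5/7*pi_S1 + 4/7*pi_S2
  pi_S1 = 2/7*pi_S0 + 1/7*pi_S1 + 2/7*pi_S2
  pi_S2 = 2/7*pi_S0 + 1/7*pi_S1 + 1/7*pi_S2
with normalization: pi_S0 + pi_S1 + pi_S2 = 1.

Using the first 2 balance equations plus normalization, the linear system A*pi = b is:
  [-4/7, 5/7, 4/7] . pi = 0
  [2/7, -6/7, 2/7] . pi = 0
  [1, 1, 1] . pi = 1

Solving yields:
  pi_S0 = 17/32
  pi_S1 = 1/4
  pi_S2 = 7/32

Verification (pi * P):
  17/32*3/7 + 1/4*5/7 + 7/32*4/7 = 17/32 = pi_S0  (ok)
  17/32*2/7 + 1/4*1/7 + 7/32*2/7 = 1/4 = pi_S1  (ok)
  17/32*2/7 + 1/4*1/7 + 7/32*1/7 = 7/32 = pi_S2  (ok)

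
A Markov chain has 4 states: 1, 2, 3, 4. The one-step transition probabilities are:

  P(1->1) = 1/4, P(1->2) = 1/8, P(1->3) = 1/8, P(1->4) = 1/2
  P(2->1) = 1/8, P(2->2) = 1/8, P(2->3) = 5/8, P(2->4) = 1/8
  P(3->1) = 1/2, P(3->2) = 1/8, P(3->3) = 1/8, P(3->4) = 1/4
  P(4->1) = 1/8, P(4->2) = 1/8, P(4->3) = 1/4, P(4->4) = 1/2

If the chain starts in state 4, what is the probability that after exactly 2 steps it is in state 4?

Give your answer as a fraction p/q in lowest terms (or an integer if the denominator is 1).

Answer: 25/64

Derivation:
Computing P^2 by repeated multiplication:
P^1 =
  1: [1/4, 1/8, 1/8, 1/2]
  2: [1/8, 1/8, 5/8, 1/8]
  3: [1/2, 1/8, 1/8, 1/4]
  4: [1/8, 1/8, 1/4, 1/2]
P^2 =
  1: [13/64, 1/8, 1/4, 27/64]
  2: [3/8, 1/8, 13/64, 19/64]
  3: [15/64, 1/8, 7/32, 27/64]
  4: [15/64, 1/8, 1/4, 25/64]

(P^2)[4 -> 4] = 25/64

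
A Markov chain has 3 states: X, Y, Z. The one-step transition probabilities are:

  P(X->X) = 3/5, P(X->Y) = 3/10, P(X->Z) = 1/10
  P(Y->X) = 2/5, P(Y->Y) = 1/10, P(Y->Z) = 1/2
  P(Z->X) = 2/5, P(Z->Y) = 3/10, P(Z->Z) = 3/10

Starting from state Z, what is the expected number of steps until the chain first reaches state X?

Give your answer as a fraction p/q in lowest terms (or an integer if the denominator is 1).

Let h_i = expected steps to first reach X from state i.
Boundary: h_X = 0.
First-step equations for the other states:
  h_Y = 1 + 2/5*h_X + 1/10*h_Y + 1/2*h_Z
  h_Z = 1 + 2/5*h_X + 3/10*h_Y + 3/10*h_Z

Substituting h_X = 0 and rearranging gives the linear system (I - Q) h = 1:
  [9/10, -1/2] . (h_Y, h_Z) = 1
  [-3/10, 7/10] . (h_Y, h_Z) = 1

Solving yields:
  h_Y = 5/2
  h_Z = 5/2

Starting state is Z, so the expected hitting time is h_Z = 5/2.

Answer: 5/2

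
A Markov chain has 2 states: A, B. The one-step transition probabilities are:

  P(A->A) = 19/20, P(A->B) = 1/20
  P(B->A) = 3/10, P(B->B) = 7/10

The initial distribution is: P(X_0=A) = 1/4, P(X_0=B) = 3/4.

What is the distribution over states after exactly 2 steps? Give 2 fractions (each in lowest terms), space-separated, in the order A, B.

Answer: 961/1600 639/1600

Derivation:
Propagating the distribution step by step (d_{t+1} = d_t * P):
d_0 = (A=1/4, B=3/4)
  d_1[A] = 1/4*19/20 + 3/4*3/10 = 37/80
  d_1[B] = 1/4*1/20 + 3/4*7/10 = 43/80
d_1 = (A=37/80, B=43/80)
  d_2[A] = 37/80*19/20 + 43/80*3/10 = 961/1600
  d_2[B] = 37/80*1/20 + 43/80*7/10 = 639/1600
d_2 = (A=961/1600, B=639/1600)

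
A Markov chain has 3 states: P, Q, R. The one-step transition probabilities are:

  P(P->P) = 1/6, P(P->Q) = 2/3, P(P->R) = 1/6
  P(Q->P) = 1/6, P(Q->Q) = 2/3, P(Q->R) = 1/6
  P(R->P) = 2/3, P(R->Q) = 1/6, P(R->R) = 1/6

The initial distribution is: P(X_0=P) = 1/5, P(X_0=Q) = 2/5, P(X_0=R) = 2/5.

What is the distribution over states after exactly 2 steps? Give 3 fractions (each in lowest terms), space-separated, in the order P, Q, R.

Propagating the distribution step by step (d_{t+1} = d_t * P):
d_0 = (P=1/5, Q=2/5, R=2/5)
  d_1[P] = 1/5*1/6 + 2/5*1/6 + 2/5*2/3 = 11/30
  d_1[Q] = 1/5*2/3 + 2/5*2/3 + 2/5*1/6 = 7/15
  d_1[R] = 1/5*1/6 + 2/5*1/6 + 2/5*1/6 = 1/6
d_1 = (P=11/30, Q=7/15, R=1/6)
  d_2[P] = 11/30*1/6 + 7/15*1/6 + 1/6*2/3 = 1/4
  d_2[Q] = 11/30*2/3 + 7/15*2/3 + 1/6*1/6 = 7/12
  d_2[R] = 11/30*1/6 + 7/15*1/6 + 1/6*1/6 = 1/6
d_2 = (P=1/4, Q=7/12, R=1/6)

Answer: 1/4 7/12 1/6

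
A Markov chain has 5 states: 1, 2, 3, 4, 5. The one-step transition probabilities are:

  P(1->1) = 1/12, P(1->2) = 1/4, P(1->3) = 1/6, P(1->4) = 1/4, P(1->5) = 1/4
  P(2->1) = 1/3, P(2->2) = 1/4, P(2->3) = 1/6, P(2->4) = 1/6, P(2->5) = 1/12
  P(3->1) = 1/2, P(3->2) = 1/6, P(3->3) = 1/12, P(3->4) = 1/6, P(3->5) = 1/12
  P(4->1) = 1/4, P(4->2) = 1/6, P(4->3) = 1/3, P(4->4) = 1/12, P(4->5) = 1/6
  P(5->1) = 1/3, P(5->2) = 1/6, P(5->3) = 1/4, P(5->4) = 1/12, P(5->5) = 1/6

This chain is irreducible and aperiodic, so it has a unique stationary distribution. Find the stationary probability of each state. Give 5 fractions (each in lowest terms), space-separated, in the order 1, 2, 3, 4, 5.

The stationary distribution satisfies pi = pi * P, i.e.:
  pi_1 = 1/12*pi_1 + 1/3*pi_2 + 1/2*pi_3 + 1/4*pi_4 + 1/3*pi_5
  pi_2 = 1/4*pi_1 + 1/4*pi_2 + 1/6*pi_3 + 1/6*pi_4 + 1/6*pi_5
  pi_3 = 1/6*pi_1 + 1/6*pi_2 + 1/12*pi_3 + 1/3*pi_4 + 1/4*pi_5
  pi_4 = 1/4*pi_1 + 1/6*pi_2 + 1/6*pi_3 + 1/12*pi_4 + 1/12*pi_5
  pi_5 = 1/4*pi_1 + 1/12*pi_2 + 1/12*pi_3 + 1/6*pi_4 + 1/6*pi_5
with normalization: pi_1 + pi_2 + pi_3 + pi_4 + pi_5 = 1.

Using the first 4 balance equations plus normalization, the linear system A*pi = b is:
  [-11/12, 1/3, 1/2, 1/4, 1/3] . pi = 0
  [1/4, -3/4, 1/6, 1/6, 1/6] . pi = 0
  [1/6, 1/6, -11/12, 1/3, 1/4] . pi = 0
  [1/4, 1/6, 1/6, -11/12, 1/12] . pi = 0
  [1, 1, 1, 1, 1] . pi = 1

Solving yields:
  pi_1 = 2635/9369
  pi_2 = 1943/9369
  pi_3 = 1790/9369
  pi_4 = 1531/9369
  pi_5 = 490/3123

Verification (pi * P):
  2635/9369*1/12 + 1943/9369*1/3 + 1790/9369*1/2 + 1531/9369*1/4 + 490/3123*1/3 = 2635/9369 = pi_1  (ok)
  2635/9369*1/4 + 1943/9369*1/4 + 1790/9369*1/6 + 1531/9369*1/6 + 490/3123*1/6 = 1943/9369 = pi_2  (ok)
  2635/9369*1/6 + 1943/9369*1/6 + 1790/9369*1/12 + 1531/9369*1/3 + 490/3123*1/4 = 1790/9369 = pi_3  (ok)
  2635/9369*1/4 + 1943/9369*1/6 + 1790/9369*1/6 + 1531/9369*1/12 + 490/3123*1/12 = 1531/9369 = pi_4  (ok)
  2635/9369*1/4 + 1943/9369*1/12 + 1790/9369*1/12 + 1531/9369*1/6 + 490/3123*1/6 = 490/3123 = pi_5  (ok)

Answer: 2635/9369 1943/9369 1790/9369 1531/9369 490/3123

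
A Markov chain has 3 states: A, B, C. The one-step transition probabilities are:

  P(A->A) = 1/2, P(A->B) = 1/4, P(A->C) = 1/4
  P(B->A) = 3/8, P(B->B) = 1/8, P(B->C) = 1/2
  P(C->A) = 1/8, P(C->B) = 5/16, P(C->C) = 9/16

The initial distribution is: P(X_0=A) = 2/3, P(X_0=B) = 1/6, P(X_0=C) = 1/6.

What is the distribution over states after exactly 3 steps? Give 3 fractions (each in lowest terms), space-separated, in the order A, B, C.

Answer: 1925/6144 6043/24576 3611/8192

Derivation:
Propagating the distribution step by step (d_{t+1} = d_t * P):
d_0 = (A=2/3, B=1/6, C=1/6)
  d_1[A] = 2/3*1/2 + 1/6*3/8 + 1/6*1/8 = 5/12
  d_1[B] = 2/3*1/4 + 1/6*1/8 + 1/6*5/16 = 23/96
  d_1[C] = 2/3*1/4 + 1/6*1/2 + 1/6*9/16 = 11/32
d_1 = (A=5/12, B=23/96, C=11/32)
  d_2[A] = 5/12*1/2 + 23/96*3/8 + 11/32*1/8 = 131/384
  d_2[B] = 5/12*1/4 + 23/96*1/8 + 11/32*5/16 = 371/1536
  d_2[C] = 5/12*1/4 + 23/96*1/2 + 11/32*9/16 = 641/1536
d_2 = (A=131/384, B=371/1536, C=641/1536)
  d_3[A] = 131/384*1/2 + 371/1536*3/8 + 641/1536*1/8 = 1925/6144
  d_3[B] = 131/384*1/4 + 371/1536*1/8 + 641/1536*5/16 = 6043/24576
  d_3[C] = 131/384*1/4 + 371/1536*1/2 + 641/1536*9/16 = 3611/8192
d_3 = (A=1925/6144, B=6043/24576, C=3611/8192)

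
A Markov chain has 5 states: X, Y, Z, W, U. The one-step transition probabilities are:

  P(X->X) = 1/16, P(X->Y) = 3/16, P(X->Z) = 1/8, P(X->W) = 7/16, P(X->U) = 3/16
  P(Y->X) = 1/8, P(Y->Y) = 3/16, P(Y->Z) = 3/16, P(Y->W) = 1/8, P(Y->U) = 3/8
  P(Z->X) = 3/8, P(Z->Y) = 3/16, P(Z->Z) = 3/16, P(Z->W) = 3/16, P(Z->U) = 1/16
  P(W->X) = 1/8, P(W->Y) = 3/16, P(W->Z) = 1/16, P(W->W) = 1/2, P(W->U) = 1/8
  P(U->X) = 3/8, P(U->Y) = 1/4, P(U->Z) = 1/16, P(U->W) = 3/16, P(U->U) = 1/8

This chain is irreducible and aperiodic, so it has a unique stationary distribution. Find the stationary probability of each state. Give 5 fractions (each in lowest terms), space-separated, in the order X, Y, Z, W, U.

The stationary distribution satisfies pi = pi * P, i.e.:
  pi_X = 1/16*pi_X + 1/8*pi_Y + 3/8*pi_Z + 1/8*pi_W + 3/8*pi_U
  pi_Y = 3/16*pi_X + 3/16*pi_Y + 3/16*pi_Z + 3/16*pi_W + 1/4*pi_U
  pi_Z = 1/8*pi_X + 3/16*pi_Y + 3/16*pi_Z + 1/16*pi_W + 1/16*pi_U
  pi_W = 7/16*pi_X + 1/8*pi_Y + 3/16*pi_Z + 1/2*pi_W + 3/16*pi_U
  pi_U = 3/16*pi_X + 3/8*pi_Y + 1/16*pi_Z + 1/8*pi_W + 1/8*pi_U
with normalization: pi_X + pi_Y + pi_Z + pi_W + pi_U = 1.

Using the first 4 balance equations plus normalization, the linear system A*pi = b is:
  [-15/16, 1/8, 3/8, 1/8, 3/8] . pi = 0
  [3/16, -13/16, 3/16, 3/16, 1/4] . pi = 0
  [1/8, 3/16, -13/16, 1/16, 1/16] . pi = 0
  [7/16, 1/8, 3/16, -1/2, 3/16] . pi = 0
  [1, 1, 1, 1, 1] . pi = 1

Solving yields:
  pi_X = 5422/29081
  pi_Y = 889/4474
  pi_Z = 3290/29081
  pi_W = 18755/58162
  pi_U = 401/2237

Verification (pi * P):
  5422/29081*1/16 + 889/4474*1/8 + 3290/29081*3/8 + 18755/58162*1/8 + 401/2237*3/8 = 5422/29081 = pi_X  (ok)
  5422/29081*3/16 + 889/4474*3/16 + 3290/29081*3/16 + 18755/58162*3/16 + 401/2237*1/4 = 889/4474 = pi_Y  (ok)
  5422/29081*1/8 + 889/4474*3/16 + 3290/29081*3/16 + 18755/58162*1/16 + 401/2237*1/16 = 3290/29081 = pi_Z  (ok)
  5422/29081*7/16 + 889/4474*1/8 + 3290/29081*3/16 + 18755/58162*1/2 + 401/2237*3/16 = 18755/58162 = pi_W  (ok)
  5422/29081*3/16 + 889/4474*3/8 + 3290/29081*1/16 + 18755/58162*1/8 + 401/2237*1/8 = 401/2237 = pi_U  (ok)

Answer: 5422/29081 889/4474 3290/29081 18755/58162 401/2237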